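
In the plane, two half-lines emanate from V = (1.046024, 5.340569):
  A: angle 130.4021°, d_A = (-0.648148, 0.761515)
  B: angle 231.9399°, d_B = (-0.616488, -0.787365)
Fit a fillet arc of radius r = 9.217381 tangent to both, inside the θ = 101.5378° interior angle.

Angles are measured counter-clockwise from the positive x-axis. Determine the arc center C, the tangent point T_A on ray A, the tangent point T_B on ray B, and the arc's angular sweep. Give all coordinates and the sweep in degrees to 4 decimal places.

center=(-10.8510,5.0974) T_A=(-3.8318,11.0716) T_B=(-3.5936,-0.5850) sweep=78.4622

bisector direction at 181.1710° = (-0.999791,-0.020436)
center distance |VC| = r/sin(θ/2) = 9.217381/sin(50.7689°) = 11.899516
C = V + |VC|·bis = (-10.8510,5.0974)
T_A = V + ((C−V)·d_A)·d_A = V + 7.5258·d_A = (-3.8318,11.0716)
T_B = V + ((C−V)·d_B)·d_B = V + 7.5258·d_B = (-3.5936,-0.5850)
sweep = 180° − θ = 78.4622°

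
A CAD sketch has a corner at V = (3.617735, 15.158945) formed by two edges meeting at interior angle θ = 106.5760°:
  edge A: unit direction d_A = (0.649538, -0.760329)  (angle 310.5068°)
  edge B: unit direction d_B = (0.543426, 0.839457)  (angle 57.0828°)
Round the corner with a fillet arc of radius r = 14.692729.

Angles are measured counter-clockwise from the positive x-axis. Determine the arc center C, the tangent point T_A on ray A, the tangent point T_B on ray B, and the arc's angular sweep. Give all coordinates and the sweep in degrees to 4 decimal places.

bisector direction at 3.7948° = (0.997807,0.066183)
center distance |VC| = r/sin(θ/2) = 14.692729/sin(53.2880°) = 18.328099
C = V + |VC|·bis = (21.9056,16.3720)
T_A = V + ((C−V)·d_A)·d_A = V + 10.9564·d_A = (10.7343,6.8285)
T_B = V + ((C−V)·d_B)·d_B = V + 10.9564·d_B = (9.5717,24.3564)
sweep = 180° − θ = 73.4240°

center=(21.9056,16.3720) T_A=(10.7343,6.8285) T_B=(9.5717,24.3564) sweep=73.4240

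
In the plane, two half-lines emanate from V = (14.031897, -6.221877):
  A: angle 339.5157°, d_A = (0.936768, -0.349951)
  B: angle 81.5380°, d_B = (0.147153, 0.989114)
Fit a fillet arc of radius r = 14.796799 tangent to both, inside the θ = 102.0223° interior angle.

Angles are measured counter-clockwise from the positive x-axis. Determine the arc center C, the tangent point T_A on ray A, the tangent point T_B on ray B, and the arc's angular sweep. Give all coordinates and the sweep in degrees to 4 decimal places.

center=(30.4301,3.4478) T_A=(25.2520,-10.4134) T_B=(15.7944,5.6252) sweep=77.9777

bisector direction at 30.5268° = (0.861391,0.507942)
center distance |VC| = r/sin(θ/2) = 14.796799/sin(51.0112°) = 19.036923
C = V + |VC|·bis = (30.4301,3.4478)
T_A = V + ((C−V)·d_A)·d_A = V + 11.9774·d_A = (25.2520,-10.4134)
T_B = V + ((C−V)·d_B)·d_B = V + 11.9774·d_B = (15.7944,5.6252)
sweep = 180° − θ = 77.9777°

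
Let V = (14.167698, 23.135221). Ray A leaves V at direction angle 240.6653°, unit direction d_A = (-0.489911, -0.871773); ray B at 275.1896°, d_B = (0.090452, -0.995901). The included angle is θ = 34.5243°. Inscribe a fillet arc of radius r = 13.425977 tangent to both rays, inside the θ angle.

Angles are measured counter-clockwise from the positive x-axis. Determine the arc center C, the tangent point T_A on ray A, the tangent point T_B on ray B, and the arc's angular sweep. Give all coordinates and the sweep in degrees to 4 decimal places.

center=(4.7048,-21.1084) T_A=(-6.9996,-14.5309) T_B=(18.0758,-19.8940) sweep=145.4757

bisector direction at 257.9274° = (-0.209150,-0.977884)
center distance |VC| = r/sin(θ/2) = 13.425977/sin(17.2621°) = 45.244295
C = V + |VC|·bis = (4.7048,-21.1084)
T_A = V + ((C−V)·d_A)·d_A = V + 43.2064·d_A = (-6.9996,-14.5309)
T_B = V + ((C−V)·d_B)·d_B = V + 43.2064·d_B = (18.0758,-19.8940)
sweep = 180° − θ = 145.4757°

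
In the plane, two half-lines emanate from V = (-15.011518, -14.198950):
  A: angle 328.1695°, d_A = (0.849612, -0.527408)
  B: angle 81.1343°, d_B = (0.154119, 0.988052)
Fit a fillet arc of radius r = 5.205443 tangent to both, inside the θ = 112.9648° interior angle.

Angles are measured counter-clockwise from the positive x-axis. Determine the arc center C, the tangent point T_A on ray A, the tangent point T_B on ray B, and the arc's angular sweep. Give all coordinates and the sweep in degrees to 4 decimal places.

bisector direction at 24.6519° = (0.908859,0.417104)
center distance |VC| = r/sin(θ/2) = 5.205443/sin(56.4824°) = 6.243663
C = V + |VC|·bis = (-9.3369,-11.5947)
T_A = V + ((C−V)·d_A)·d_A = V + 3.4477·d_A = (-12.0823,-16.0173)
T_B = V + ((C−V)·d_B)·d_B = V + 3.4477·d_B = (-14.4802,-10.7924)
sweep = 180° − θ = 67.0352°

center=(-9.3369,-11.5947) T_A=(-12.0823,-16.0173) T_B=(-14.4802,-10.7924) sweep=67.0352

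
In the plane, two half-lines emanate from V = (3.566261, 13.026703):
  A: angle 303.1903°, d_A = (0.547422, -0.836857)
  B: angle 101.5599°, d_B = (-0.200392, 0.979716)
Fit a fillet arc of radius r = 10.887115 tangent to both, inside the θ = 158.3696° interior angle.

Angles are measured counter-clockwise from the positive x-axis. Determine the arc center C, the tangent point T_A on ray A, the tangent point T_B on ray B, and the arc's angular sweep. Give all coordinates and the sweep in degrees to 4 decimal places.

bisector direction at 22.3751° = (0.924712,0.380669)
center distance |VC| = r/sin(θ/2) = 10.887115/sin(79.1848°) = 11.083994
C = V + |VC|·bis = (13.8158,17.2460)
T_A = V + ((C−V)·d_A)·d_A = V + 2.0798·d_A = (4.7048,11.2862)
T_B = V + ((C−V)·d_B)·d_B = V + 2.0798·d_B = (3.1495,15.0643)
sweep = 180° − θ = 21.6304°

center=(13.8158,17.2460) T_A=(4.7048,11.2862) T_B=(3.1495,15.0643) sweep=21.6304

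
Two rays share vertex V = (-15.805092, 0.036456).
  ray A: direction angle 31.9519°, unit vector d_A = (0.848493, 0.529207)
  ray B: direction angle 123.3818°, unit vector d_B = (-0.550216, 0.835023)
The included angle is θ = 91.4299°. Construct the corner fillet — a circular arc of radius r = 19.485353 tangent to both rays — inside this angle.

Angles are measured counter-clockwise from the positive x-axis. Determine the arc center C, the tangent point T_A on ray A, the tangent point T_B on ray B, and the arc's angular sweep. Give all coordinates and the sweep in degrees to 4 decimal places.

center=(-9.9912,26.6272) T_A=(0.3205,10.0941) T_B=(-26.2620,15.9061) sweep=88.5701

bisector direction at 77.6668° = (0.213596,0.976922)
center distance |VC| = r/sin(θ/2) = 19.485353/sin(45.7150°) = 27.218934
C = V + |VC|·bis = (-9.9912,26.6272)
T_A = V + ((C−V)·d_A)·d_A = V + 19.0050·d_A = (0.3205,10.0941)
T_B = V + ((C−V)·d_B)·d_B = V + 19.0050·d_B = (-26.2620,15.9061)
sweep = 180° − θ = 88.5701°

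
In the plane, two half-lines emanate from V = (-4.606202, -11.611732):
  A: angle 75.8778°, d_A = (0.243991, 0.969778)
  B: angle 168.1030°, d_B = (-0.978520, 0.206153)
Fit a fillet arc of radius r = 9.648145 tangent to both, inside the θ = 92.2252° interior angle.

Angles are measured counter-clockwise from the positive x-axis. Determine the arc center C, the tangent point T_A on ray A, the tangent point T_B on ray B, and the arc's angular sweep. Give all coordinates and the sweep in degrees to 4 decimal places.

center=(-11.6984,-0.2576) T_A=(-2.3418,-2.6117) T_B=(-13.6874,-9.6985) sweep=87.7748

bisector direction at 121.9904° = (-0.529777,0.848137)
center distance |VC| = r/sin(θ/2) = 9.648145/sin(46.1126°) = 13.387120
C = V + |VC|·bis = (-11.6984,-0.2576)
T_A = V + ((C−V)·d_A)·d_A = V + 9.2805·d_A = (-2.3418,-2.6117)
T_B = V + ((C−V)·d_B)·d_B = V + 9.2805·d_B = (-13.6874,-9.6985)
sweep = 180° − θ = 87.7748°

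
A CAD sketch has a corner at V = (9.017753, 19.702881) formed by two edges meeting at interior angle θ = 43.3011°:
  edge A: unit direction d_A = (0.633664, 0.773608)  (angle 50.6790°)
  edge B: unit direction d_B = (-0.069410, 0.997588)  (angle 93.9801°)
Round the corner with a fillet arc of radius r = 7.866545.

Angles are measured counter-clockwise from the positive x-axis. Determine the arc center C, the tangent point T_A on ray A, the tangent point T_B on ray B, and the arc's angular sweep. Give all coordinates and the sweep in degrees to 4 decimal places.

center=(15.4898,40.0186) T_A=(21.5754,35.0339) T_B=(7.6422,39.4726) sweep=136.6989

bisector direction at 72.3296° = (0.303542,0.952818)
center distance |VC| = r/sin(θ/2) = 7.866545/sin(21.6505°) = 21.321744
C = V + |VC|·bis = (15.4898,40.0186)
T_A = V + ((C−V)·d_A)·d_A = V + 19.8175·d_A = (21.5754,35.0339)
T_B = V + ((C−V)·d_B)·d_B = V + 19.8175·d_B = (7.6422,39.4726)
sweep = 180° − θ = 136.6989°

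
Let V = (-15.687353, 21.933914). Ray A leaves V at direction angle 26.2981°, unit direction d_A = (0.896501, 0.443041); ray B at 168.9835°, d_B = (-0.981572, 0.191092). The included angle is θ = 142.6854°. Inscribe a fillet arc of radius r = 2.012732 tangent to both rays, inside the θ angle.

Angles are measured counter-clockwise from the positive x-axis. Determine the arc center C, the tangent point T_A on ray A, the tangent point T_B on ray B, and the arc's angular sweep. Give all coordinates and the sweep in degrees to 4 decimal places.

center=(-15.9698,24.0394) T_A=(-15.0781,22.2350) T_B=(-16.3544,22.0638) sweep=37.3146

bisector direction at 97.6408° = (-0.132962,0.991121)
center distance |VC| = r/sin(θ/2) = 2.012732/sin(71.3427°) = 2.124370
C = V + |VC|·bis = (-15.9698,24.0394)
T_A = V + ((C−V)·d_A)·d_A = V + 0.6796·d_A = (-15.0781,22.2350)
T_B = V + ((C−V)·d_B)·d_B = V + 0.6796·d_B = (-16.3544,22.0638)
sweep = 180° − θ = 37.3146°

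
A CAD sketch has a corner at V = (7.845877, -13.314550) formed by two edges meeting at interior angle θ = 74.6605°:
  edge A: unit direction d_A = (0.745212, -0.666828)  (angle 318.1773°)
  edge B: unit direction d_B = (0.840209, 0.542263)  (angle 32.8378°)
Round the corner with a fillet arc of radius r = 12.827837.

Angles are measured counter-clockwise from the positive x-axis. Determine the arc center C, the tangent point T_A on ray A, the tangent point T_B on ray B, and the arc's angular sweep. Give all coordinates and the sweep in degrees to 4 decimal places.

center=(28.9347,-14.9715) T_A=(20.3807,-24.5309) T_B=(21.9786,-4.1934) sweep=105.3395

bisector direction at 355.5075° = (0.996928,-0.078328)
center distance |VC| = r/sin(θ/2) = 12.827837/sin(37.3302°) = 21.153795
C = V + |VC|·bis = (28.9347,-14.9715)
T_A = V + ((C−V)·d_A)·d_A = V + 16.8205·d_A = (20.3807,-24.5309)
T_B = V + ((C−V)·d_B)·d_B = V + 16.8205·d_B = (21.9786,-4.1934)
sweep = 180° − θ = 105.3395°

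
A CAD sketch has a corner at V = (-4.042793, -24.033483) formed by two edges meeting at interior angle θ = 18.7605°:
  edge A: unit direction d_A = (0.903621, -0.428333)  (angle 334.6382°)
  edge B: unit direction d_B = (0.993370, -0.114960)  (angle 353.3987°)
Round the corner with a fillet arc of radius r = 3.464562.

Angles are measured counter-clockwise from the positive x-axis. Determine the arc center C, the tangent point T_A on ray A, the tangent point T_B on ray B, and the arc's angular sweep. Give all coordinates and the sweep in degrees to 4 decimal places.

bisector direction at 344.0185° = (0.961350,-0.275328)
center distance |VC| = r/sin(θ/2) = 3.464562/sin(9.3803°) = 21.256823
C = V + |VC|·bis = (16.3925,-29.8861)
T_A = V + ((C−V)·d_A)·d_A = V + 20.9726·d_A = (14.9085,-33.0167)
T_B = V + ((C−V)·d_B)·d_B = V + 20.9726·d_B = (16.7907,-26.4445)
sweep = 180° − θ = 161.2395°

center=(16.3925,-29.8861) T_A=(14.9085,-33.0167) T_B=(16.7907,-26.4445) sweep=161.2395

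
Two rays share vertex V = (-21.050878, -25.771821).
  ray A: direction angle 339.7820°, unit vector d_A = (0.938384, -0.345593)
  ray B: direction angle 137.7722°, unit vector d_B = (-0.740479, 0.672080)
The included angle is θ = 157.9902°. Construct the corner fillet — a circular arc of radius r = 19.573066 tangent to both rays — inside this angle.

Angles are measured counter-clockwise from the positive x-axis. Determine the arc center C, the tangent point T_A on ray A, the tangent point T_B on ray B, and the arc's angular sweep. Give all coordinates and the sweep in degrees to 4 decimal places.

bisector direction at 58.7771° = (0.518369,0.855157)
center distance |VC| = r/sin(θ/2) = 19.573066/sin(78.9951°) = 19.939741
C = V + |VC|·bis = (-10.7147,-8.7202)
T_A = V + ((C−V)·d_A)·d_A = V + 3.8064·d_A = (-17.4791,-27.0873)
T_B = V + ((C−V)·d_B)·d_B = V + 3.8064·d_B = (-23.8694,-23.2136)
sweep = 180° − θ = 22.0098°

center=(-10.7147,-8.7202) T_A=(-17.4791,-27.0873) T_B=(-23.8694,-23.2136) sweep=22.0098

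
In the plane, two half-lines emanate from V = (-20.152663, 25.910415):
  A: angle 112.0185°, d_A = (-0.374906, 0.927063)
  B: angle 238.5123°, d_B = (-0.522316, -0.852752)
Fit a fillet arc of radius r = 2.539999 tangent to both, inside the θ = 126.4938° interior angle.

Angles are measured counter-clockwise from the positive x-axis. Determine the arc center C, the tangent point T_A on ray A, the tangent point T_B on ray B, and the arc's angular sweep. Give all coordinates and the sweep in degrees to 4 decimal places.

bisector direction at 175.2654° = (-0.996588,0.082540)
center distance |VC| = r/sin(θ/2) = 2.539999/sin(63.2469°) = 2.844488
C = V + |VC|·bis = (-22.9874,26.1452)
T_A = V + ((C−V)·d_A)·d_A = V + 1.2804·d_A = (-20.6327,27.0975)
T_B = V + ((C−V)·d_B)·d_B = V + 1.2804·d_B = (-20.8215,24.8185)
sweep = 180° − θ = 53.5062°

center=(-22.9874,26.1452) T_A=(-20.6327,27.0975) T_B=(-20.8215,24.8185) sweep=53.5062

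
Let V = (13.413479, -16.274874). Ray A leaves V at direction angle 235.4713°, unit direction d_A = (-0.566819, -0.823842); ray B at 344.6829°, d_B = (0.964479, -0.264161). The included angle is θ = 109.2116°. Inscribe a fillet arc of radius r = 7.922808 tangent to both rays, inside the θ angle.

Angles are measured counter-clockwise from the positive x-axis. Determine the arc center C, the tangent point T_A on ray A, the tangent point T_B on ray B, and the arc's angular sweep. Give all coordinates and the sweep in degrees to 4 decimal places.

center=(16.7499,-25.4033) T_A=(10.2227,-20.9125) T_B=(18.8428,-17.7619) sweep=70.7884

bisector direction at 290.0771° = (0.343284,-0.939232)
center distance |VC| = r/sin(θ/2) = 7.922808/sin(54.6058°) = 9.719014
C = V + |VC|·bis = (16.7499,-25.4033)
T_A = V + ((C−V)·d_A)·d_A = V + 5.6292·d_A = (10.2227,-20.9125)
T_B = V + ((C−V)·d_B)·d_B = V + 5.6292·d_B = (18.8428,-17.7619)
sweep = 180° − θ = 70.7884°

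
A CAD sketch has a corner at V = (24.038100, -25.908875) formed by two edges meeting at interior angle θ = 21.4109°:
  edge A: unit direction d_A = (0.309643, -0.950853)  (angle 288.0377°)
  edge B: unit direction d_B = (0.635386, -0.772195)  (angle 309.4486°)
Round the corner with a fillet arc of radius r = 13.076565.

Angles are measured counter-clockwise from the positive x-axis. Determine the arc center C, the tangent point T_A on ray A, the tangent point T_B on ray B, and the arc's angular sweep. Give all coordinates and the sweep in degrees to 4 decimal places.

center=(57.8899,-87.6300) T_A=(45.4560,-91.6791) T_B=(67.9875,-79.3214) sweep=158.5891

bisector direction at 298.7431° = (0.480884,-0.876784)
center distance |VC| = r/sin(θ/2) = 13.076565/sin(10.7055°) = 70.394914
C = V + |VC|·bis = (57.8899,-87.6300)
T_A = V + ((C−V)·d_A)·d_A = V + 69.1697·d_A = (45.4560,-91.6791)
T_B = V + ((C−V)·d_B)·d_B = V + 69.1697·d_B = (67.9875,-79.3214)
sweep = 180° − θ = 158.5891°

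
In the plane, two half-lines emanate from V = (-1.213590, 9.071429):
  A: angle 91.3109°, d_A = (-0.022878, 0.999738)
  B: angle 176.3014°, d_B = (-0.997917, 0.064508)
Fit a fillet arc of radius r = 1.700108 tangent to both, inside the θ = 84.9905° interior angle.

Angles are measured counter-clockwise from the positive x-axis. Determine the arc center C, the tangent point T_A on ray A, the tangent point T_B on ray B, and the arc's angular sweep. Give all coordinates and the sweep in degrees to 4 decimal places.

bisector direction at 133.8062° = (-0.692221,0.721686)
center distance |VC| = r/sin(θ/2) = 1.700108/sin(42.4952°) = 2.516706
C = V + |VC|·bis = (-2.9557,10.8877)
T_A = V + ((C−V)·d_A)·d_A = V + 1.8557·d_A = (-1.2560,10.9266)
T_B = V + ((C−V)·d_B)·d_B = V + 1.8557·d_B = (-3.0654,9.1911)
sweep = 180° − θ = 95.0095°

center=(-2.9557,10.8877) T_A=(-1.2560,10.9266) T_B=(-3.0654,9.1911) sweep=95.0095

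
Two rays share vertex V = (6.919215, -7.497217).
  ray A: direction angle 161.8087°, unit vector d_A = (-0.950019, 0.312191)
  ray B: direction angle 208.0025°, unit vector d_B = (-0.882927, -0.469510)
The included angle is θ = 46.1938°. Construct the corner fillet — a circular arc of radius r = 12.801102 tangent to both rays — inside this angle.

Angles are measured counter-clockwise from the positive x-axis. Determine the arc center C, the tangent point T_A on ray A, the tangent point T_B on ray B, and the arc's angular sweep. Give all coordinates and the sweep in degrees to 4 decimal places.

center=(-25.5932,-10.2877) T_A=(-21.5968,1.8736) T_B=(-19.5830,-21.5902) sweep=133.8062

bisector direction at 184.9056° = (-0.996337,-0.085514)
center distance |VC| = r/sin(θ/2) = 12.801102/sin(23.0969°) = 32.631952
C = V + |VC|·bis = (-25.5932,-10.2877)
T_A = V + ((C−V)·d_A)·d_A = V + 30.0163·d_A = (-21.5968,1.8736)
T_B = V + ((C−V)·d_B)·d_B = V + 30.0163·d_B = (-19.5830,-21.5902)
sweep = 180° − θ = 133.8062°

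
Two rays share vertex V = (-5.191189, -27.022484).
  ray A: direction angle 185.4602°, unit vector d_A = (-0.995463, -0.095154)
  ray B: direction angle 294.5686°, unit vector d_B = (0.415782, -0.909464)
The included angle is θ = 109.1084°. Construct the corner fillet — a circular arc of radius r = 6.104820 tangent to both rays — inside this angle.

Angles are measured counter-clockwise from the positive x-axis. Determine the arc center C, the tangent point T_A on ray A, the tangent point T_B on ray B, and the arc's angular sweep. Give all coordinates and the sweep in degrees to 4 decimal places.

center=(-8.9364,-33.5131) T_A=(-9.5173,-27.4360) T_B=(-3.3843,-30.9748) sweep=70.8916

bisector direction at 240.0144° = (-0.499782,-0.866151)
center distance |VC| = r/sin(θ/2) = 6.104820/sin(54.5542°) = 7.493662
C = V + |VC|·bis = (-8.9364,-33.5131)
T_A = V + ((C−V)·d_A)·d_A = V + 4.3458·d_A = (-9.5173,-27.4360)
T_B = V + ((C−V)·d_B)·d_B = V + 4.3458·d_B = (-3.3843,-30.9748)
sweep = 180° − θ = 70.8916°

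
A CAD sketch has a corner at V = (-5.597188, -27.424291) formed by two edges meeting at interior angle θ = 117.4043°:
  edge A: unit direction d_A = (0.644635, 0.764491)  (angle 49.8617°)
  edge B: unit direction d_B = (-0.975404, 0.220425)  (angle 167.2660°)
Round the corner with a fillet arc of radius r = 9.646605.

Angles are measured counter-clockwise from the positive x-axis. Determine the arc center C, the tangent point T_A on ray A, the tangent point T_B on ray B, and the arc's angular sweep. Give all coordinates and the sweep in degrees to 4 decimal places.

bisector direction at 108.5639° = (-0.318361,0.947969)
center distance |VC| = r/sin(θ/2) = 9.646605/sin(58.7022°) = 11.289467
C = V + |VC|·bis = (-9.1913,-16.7222)
T_A = V + ((C−V)·d_A)·d_A = V + 5.8647·d_A = (-1.8166,-22.9408)
T_B = V + ((C−V)·d_B)·d_B = V + 5.8647·d_B = (-11.3177,-26.1316)
sweep = 180° − θ = 62.5957°

center=(-9.1913,-16.7222) T_A=(-1.8166,-22.9408) T_B=(-11.3177,-26.1316) sweep=62.5957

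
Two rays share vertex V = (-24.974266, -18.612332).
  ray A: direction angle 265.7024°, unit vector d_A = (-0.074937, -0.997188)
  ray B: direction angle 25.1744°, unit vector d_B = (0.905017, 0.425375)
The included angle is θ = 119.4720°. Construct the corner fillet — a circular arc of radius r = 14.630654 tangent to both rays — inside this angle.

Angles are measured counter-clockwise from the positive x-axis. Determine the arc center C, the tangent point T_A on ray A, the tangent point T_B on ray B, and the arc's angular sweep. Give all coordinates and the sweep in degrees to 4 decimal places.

bisector direction at 325.4384° = (0.823517,-0.567292)
center distance |VC| = r/sin(θ/2) = 14.630654/sin(59.7360°) = 16.939266
C = V + |VC|·bis = (-11.0245,-28.2218)
T_A = V + ((C−V)·d_A)·d_A = V + 8.5371·d_A = (-25.6140,-27.1255)
T_B = V + ((C−V)·d_B)·d_B = V + 8.5371·d_B = (-17.2480,-14.9808)
sweep = 180° − θ = 60.5280°

center=(-11.0245,-28.2218) T_A=(-25.6140,-27.1255) T_B=(-17.2480,-14.9808) sweep=60.5280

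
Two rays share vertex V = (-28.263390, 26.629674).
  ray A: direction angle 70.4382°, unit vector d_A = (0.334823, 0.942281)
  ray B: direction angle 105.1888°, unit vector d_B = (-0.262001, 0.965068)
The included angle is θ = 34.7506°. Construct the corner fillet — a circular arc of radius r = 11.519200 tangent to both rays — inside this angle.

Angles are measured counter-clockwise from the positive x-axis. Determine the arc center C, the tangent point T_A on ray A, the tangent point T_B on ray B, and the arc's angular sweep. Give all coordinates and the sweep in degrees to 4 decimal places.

bisector direction at 87.8135° = (0.038152,0.999272)
center distance |VC| = r/sin(θ/2) = 11.519200/sin(17.3753°) = 38.573564
C = V + |VC|·bis = (-26.7917,65.1752)
T_A = V + ((C−V)·d_A)·d_A = V + 36.8134·d_A = (-15.9374,61.3183)
T_B = V + ((C−V)·d_B)·d_B = V + 36.8134·d_B = (-37.9085,62.1571)
sweep = 180° − θ = 145.2494°

center=(-26.7917,65.1752) T_A=(-15.9374,61.3183) T_B=(-37.9085,62.1571) sweep=145.2494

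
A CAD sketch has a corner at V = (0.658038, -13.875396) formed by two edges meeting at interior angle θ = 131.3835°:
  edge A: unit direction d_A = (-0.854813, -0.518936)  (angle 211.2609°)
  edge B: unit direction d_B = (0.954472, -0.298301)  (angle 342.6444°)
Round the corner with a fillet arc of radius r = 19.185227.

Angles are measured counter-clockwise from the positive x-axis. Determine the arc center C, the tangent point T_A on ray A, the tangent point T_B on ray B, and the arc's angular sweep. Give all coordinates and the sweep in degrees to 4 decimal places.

center=(3.2063,-34.7722) T_A=(-6.7496,-18.3724) T_B=(8.9293,-16.4604) sweep=48.6165

bisector direction at 276.9526° = (0.121049,-0.992647)
center distance |VC| = r/sin(θ/2) = 19.185227/sin(65.6917°) = 21.051575
C = V + |VC|·bis = (3.2063,-34.7722)
T_A = V + ((C−V)·d_A)·d_A = V + 8.6658·d_A = (-6.7496,-18.3724)
T_B = V + ((C−V)·d_B)·d_B = V + 8.6658·d_B = (8.9293,-16.4604)
sweep = 180° − θ = 48.6165°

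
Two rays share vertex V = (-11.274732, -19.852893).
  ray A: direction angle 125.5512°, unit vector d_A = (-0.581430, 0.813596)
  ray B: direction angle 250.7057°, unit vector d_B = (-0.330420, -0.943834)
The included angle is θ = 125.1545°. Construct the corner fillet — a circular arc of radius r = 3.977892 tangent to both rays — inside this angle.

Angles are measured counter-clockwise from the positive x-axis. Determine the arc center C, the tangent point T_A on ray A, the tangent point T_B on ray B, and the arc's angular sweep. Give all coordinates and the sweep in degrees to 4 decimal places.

bisector direction at 188.1284° = (-0.989954,-0.141393)
center distance |VC| = r/sin(θ/2) = 3.977892/sin(62.5772°) = 4.481462
C = V + |VC|·bis = (-15.7112,-20.4865)
T_A = V + ((C−V)·d_A)·d_A = V + 2.0639·d_A = (-12.4748,-18.1737)
T_B = V + ((C−V)·d_B)·d_B = V + 2.0639·d_B = (-11.9567,-21.8009)
sweep = 180° − θ = 54.8455°

center=(-15.7112,-20.4865) T_A=(-12.4748,-18.1737) T_B=(-11.9567,-21.8009) sweep=54.8455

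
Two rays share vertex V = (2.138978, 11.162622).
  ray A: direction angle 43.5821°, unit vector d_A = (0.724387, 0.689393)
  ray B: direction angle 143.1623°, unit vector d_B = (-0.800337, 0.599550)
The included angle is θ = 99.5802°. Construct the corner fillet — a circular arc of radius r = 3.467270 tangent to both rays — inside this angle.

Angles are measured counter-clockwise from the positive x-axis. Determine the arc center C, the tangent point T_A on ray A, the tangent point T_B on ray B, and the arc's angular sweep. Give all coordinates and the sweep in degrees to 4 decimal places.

center=(1.8719,15.6949) T_A=(4.2622,13.1833) T_B=(-0.2069,12.9200) sweep=80.4198

bisector direction at 93.3722° = (-0.058822,0.998268)
center distance |VC| = r/sin(θ/2) = 3.467270/sin(49.7901°) = 4.540186
C = V + |VC|·bis = (1.8719,15.6949)
T_A = V + ((C−V)·d_A)·d_A = V + 2.9311·d_A = (4.2622,13.1833)
T_B = V + ((C−V)·d_B)·d_B = V + 2.9311·d_B = (-0.2069,12.9200)
sweep = 180° − θ = 80.4198°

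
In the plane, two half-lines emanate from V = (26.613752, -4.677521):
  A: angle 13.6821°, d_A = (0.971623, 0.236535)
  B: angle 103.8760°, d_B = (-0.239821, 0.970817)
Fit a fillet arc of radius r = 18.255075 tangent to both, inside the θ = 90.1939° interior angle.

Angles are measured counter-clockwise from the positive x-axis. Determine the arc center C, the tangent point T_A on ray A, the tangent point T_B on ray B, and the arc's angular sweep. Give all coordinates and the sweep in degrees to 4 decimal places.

center=(39.9729,17.3629) T_A=(44.2909,-0.3742) T_B=(22.2506,12.9849) sweep=89.8061

bisector direction at 58.7791° = (0.518340,0.855175)
center distance |VC| = r/sin(θ/2) = 18.255075/sin(45.0969°) = 25.773001
C = V + |VC|·bis = (39.9729,17.3629)
T_A = V + ((C−V)·d_A)·d_A = V + 18.1934·d_A = (44.2909,-0.3742)
T_B = V + ((C−V)·d_B)·d_B = V + 18.1934·d_B = (22.2506,12.9849)
sweep = 180° − θ = 89.8061°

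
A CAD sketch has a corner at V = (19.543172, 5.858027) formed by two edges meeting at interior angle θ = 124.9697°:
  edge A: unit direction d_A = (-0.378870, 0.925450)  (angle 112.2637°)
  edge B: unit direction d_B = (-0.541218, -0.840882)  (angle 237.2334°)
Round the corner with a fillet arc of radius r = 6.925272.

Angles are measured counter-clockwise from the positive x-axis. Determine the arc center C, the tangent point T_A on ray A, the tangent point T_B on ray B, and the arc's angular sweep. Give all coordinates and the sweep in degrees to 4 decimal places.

center=(11.7674,6.5727) T_A=(18.1764,9.1965) T_B=(17.5908,2.8246) sweep=55.0303

bisector direction at 174.7485° = (-0.995803,0.091527)
center distance |VC| = r/sin(θ/2) = 6.925272/sin(62.4849°) = 7.808502
C = V + |VC|·bis = (11.7674,6.5727)
T_A = V + ((C−V)·d_A)·d_A = V + 3.6074·d_A = (18.1764,9.1965)
T_B = V + ((C−V)·d_B)·d_B = V + 3.6074·d_B = (17.5908,2.8246)
sweep = 180° − θ = 55.0303°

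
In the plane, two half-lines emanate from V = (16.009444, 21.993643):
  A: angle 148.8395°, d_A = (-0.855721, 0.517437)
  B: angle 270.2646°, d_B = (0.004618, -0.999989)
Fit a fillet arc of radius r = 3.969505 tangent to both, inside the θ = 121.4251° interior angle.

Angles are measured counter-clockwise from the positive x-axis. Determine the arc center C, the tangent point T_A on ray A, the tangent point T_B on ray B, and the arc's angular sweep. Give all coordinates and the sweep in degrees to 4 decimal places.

center=(12.0503,19.7489) T_A=(14.1042,23.1457) T_B=(16.0197,19.7672) sweep=58.5749

bisector direction at 209.5520° = (-0.869908,-0.493214)
center distance |VC| = r/sin(θ/2) = 3.969505/sin(60.7126°) = 4.551264
C = V + |VC|·bis = (12.0503,19.7489)
T_A = V + ((C−V)·d_A)·d_A = V + 2.2264·d_A = (14.1042,23.1457)
T_B = V + ((C−V)·d_B)·d_B = V + 2.2264·d_B = (16.0197,19.7672)
sweep = 180° − θ = 58.5749°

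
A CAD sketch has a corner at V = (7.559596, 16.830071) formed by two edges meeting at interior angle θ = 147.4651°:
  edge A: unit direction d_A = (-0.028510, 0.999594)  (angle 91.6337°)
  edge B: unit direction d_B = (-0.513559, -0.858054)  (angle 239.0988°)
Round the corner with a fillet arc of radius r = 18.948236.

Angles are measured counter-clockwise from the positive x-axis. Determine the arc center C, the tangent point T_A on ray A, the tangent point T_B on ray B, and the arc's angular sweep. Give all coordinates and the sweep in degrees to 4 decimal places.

center=(-11.5386,21.8168) T_A=(7.4020,22.3570) T_B=(4.7200,12.0857) sweep=32.5349

bisector direction at 165.3663° = (-0.967561,0.252639)
center distance |VC| = r/sin(θ/2) = 18.948236/sin(73.7326°) = 19.738474
C = V + |VC|·bis = (-11.5386,21.8168)
T_A = V + ((C−V)·d_A)·d_A = V + 5.5292·d_A = (7.4020,22.3570)
T_B = V + ((C−V)·d_B)·d_B = V + 5.5292·d_B = (4.7200,12.0857)
sweep = 180° − θ = 32.5349°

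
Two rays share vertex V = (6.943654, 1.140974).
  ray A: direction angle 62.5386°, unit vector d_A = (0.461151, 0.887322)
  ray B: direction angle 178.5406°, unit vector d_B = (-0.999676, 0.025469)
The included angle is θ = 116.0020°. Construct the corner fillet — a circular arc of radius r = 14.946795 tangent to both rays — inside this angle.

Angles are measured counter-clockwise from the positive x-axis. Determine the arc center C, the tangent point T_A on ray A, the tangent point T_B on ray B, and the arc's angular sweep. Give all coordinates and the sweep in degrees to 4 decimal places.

bisector direction at 120.5396° = (-0.508134,0.861278)
center distance |VC| = r/sin(θ/2) = 14.946795/sin(58.0010°) = 17.624746
C = V + |VC|·bis = (-2.0121,16.3208)
T_A = V + ((C−V)·d_A)·d_A = V + 9.3394·d_A = (11.2505,9.4281)
T_B = V + ((C−V)·d_B)·d_B = V + 9.3394·d_B = (-2.3927,1.3788)
sweep = 180° − θ = 63.9980°

center=(-2.0121,16.3208) T_A=(11.2505,9.4281) T_B=(-2.3927,1.3788) sweep=63.9980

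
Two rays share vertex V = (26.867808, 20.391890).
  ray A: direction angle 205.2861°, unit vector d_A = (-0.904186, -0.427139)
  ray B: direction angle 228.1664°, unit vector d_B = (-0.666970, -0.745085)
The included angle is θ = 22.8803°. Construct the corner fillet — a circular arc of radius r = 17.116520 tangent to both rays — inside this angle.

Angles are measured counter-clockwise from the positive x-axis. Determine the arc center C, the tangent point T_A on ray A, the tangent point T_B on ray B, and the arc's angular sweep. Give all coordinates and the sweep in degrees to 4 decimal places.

center=(-42.2994,-31.2131) T_A=(-49.6106,-15.7366) T_B=(-29.5462,-42.6293) sweep=157.1197

bisector direction at 216.7263° = (-0.801502,-0.597992)
center distance |VC| = r/sin(θ/2) = 17.116520/sin(11.4401°) = 86.297046
C = V + |VC|·bis = (-42.2994,-31.2131)
T_A = V + ((C−V)·d_A)·d_A = V + 84.5825·d_A = (-49.6106,-15.7366)
T_B = V + ((C−V)·d_B)·d_B = V + 84.5825·d_B = (-29.5462,-42.6293)
sweep = 180° − θ = 157.1197°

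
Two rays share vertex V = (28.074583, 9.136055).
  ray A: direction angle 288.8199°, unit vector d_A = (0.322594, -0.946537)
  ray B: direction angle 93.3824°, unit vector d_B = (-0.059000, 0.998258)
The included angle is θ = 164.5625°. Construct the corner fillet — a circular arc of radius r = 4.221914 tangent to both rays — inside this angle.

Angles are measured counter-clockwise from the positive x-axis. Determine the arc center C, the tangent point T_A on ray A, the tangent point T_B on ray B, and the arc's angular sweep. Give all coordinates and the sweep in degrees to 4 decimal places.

bisector direction at 11.1012° = (0.981289,0.192542)
center distance |VC| = r/sin(θ/2) = 4.221914/sin(82.2812°) = 4.260517
C = V + |VC|·bis = (32.2554,9.9564)
T_A = V + ((C−V)·d_A)·d_A = V + 0.5722·d_A = (28.2592,8.5944)
T_B = V + ((C−V)·d_B)·d_B = V + 0.5722·d_B = (28.0408,9.7073)
sweep = 180° − θ = 15.4375°

center=(32.2554,9.9564) T_A=(28.2592,8.5944) T_B=(28.0408,9.7073) sweep=15.4375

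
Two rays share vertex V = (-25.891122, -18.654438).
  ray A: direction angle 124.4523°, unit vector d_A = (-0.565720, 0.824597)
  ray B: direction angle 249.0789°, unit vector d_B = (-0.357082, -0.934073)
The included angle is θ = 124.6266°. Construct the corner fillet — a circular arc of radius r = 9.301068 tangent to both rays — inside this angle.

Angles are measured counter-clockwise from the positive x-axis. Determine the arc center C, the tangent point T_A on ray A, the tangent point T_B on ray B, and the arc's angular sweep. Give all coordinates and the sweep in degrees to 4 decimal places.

bisector direction at 186.7656° = (-0.993036,-0.117808)
center distance |VC| = r/sin(θ/2) = 9.301068/sin(62.3133°) = 10.503729
C = V + |VC|·bis = (-36.3217,-19.8919)
T_A = V + ((C−V)·d_A)·d_A = V + 4.8804·d_A = (-28.6521,-14.6301)
T_B = V + ((C−V)·d_B)·d_B = V + 4.8804·d_B = (-27.6338,-23.2131)
sweep = 180° − θ = 55.3734°

center=(-36.3217,-19.8919) T_A=(-28.6521,-14.6301) T_B=(-27.6338,-23.2131) sweep=55.3734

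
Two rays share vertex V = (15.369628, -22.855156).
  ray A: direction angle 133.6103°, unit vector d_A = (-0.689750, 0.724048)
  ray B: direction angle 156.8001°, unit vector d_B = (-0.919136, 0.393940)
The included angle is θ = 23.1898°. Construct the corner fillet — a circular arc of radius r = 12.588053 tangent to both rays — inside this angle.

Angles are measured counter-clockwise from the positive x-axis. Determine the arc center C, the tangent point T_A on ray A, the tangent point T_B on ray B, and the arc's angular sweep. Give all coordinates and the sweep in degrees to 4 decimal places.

bisector direction at 145.2052° = (-0.821201,0.570639)
center distance |VC| = r/sin(θ/2) = 12.588053/sin(11.5949°) = 62.630019
C = V + |VC|·bis = (-36.0622,12.8840)
T_A = V + ((C−V)·d_A)·d_A = V + 61.3519·d_A = (-26.9479,21.5666)
T_B = V + ((C−V)·d_B)·d_B = V + 61.3519·d_B = (-41.0211,1.3138)
sweep = 180° − θ = 156.8102°

center=(-36.0622,12.8840) T_A=(-26.9479,21.5666) T_B=(-41.0211,1.3138) sweep=156.8102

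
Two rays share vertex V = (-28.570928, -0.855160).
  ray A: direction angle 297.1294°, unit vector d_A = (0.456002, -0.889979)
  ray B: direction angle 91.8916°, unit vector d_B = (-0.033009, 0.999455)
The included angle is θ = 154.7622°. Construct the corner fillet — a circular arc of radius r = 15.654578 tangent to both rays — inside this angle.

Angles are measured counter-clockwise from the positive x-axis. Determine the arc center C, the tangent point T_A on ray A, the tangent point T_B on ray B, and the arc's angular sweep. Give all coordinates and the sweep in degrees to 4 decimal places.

bisector direction at 14.5105° = (0.968102,0.250557)
center distance |VC| = r/sin(θ/2) = 15.654578/sin(77.3811°) = 16.042078
C = V + |VC|·bis = (-13.0406,3.1643)
T_A = V + ((C−V)·d_A)·d_A = V + 3.5046·d_A = (-26.9728,-3.9742)
T_B = V + ((C−V)·d_B)·d_B = V + 3.5046·d_B = (-28.6866,2.6476)
sweep = 180° − θ = 25.2378°

center=(-13.0406,3.1643) T_A=(-26.9728,-3.9742) T_B=(-28.6866,2.6476) sweep=25.2378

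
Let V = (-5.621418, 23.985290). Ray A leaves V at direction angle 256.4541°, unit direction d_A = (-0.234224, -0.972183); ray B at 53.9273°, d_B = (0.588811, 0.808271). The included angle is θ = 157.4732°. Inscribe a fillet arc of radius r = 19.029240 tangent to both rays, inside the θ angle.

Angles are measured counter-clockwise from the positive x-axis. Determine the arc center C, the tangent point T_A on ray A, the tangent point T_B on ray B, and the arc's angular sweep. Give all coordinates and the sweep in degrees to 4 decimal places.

bisector direction at 335.1907° = (0.907709,-0.419599)
center distance |VC| = r/sin(θ/2) = 19.029240/sin(78.7366°) = 19.402948
C = V + |VC|·bis = (11.9908,15.8438)
T_A = V + ((C−V)·d_A)·d_A = V + 3.7898·d_A = (-6.5091,20.3009)
T_B = V + ((C−V)·d_B)·d_B = V + 3.7898·d_B = (-3.3900,27.0485)
sweep = 180° − θ = 22.5268°

center=(11.9908,15.8438) T_A=(-6.5091,20.3009) T_B=(-3.3900,27.0485) sweep=22.5268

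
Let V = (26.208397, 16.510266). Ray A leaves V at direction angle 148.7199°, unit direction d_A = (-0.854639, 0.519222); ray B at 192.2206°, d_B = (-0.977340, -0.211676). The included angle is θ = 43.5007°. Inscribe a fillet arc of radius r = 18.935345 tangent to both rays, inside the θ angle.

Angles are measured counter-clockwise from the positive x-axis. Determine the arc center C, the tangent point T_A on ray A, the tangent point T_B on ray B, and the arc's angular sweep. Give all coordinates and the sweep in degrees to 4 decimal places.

bisector direction at 170.4702° = (-0.986200,0.165560)
center distance |VC| = r/sin(θ/2) = 18.935345/sin(21.7504°) = 51.098840
C = V + |VC|·bis = (-24.1853,24.9702)
T_A = V + ((C−V)·d_A)·d_A = V + 47.4610·d_A = (-14.3536,41.1531)
T_B = V + ((C−V)·d_B)·d_B = V + 47.4610·d_B = (-20.1771,6.4639)
sweep = 180° − θ = 136.4993°

center=(-24.1853,24.9702) T_A=(-14.3536,41.1531) T_B=(-20.1771,6.4639) sweep=136.4993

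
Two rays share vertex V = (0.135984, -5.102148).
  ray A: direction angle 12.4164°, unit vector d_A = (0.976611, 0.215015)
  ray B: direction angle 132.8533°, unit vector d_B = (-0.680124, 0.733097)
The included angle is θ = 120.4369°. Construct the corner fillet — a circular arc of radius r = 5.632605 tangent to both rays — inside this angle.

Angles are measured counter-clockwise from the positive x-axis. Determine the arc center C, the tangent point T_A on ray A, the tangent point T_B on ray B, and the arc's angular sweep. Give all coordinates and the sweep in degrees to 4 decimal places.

center=(2.0729,1.0918) T_A=(3.2840,-4.4091) T_B=(-2.0563,-2.7391) sweep=59.5631

bisector direction at 72.6349° = (0.298460,0.954422)
center distance |VC| = r/sin(θ/2) = 5.632605/sin(60.2184°) = 6.489734
C = V + |VC|·bis = (2.0729,1.0918)
T_A = V + ((C−V)·d_A)·d_A = V + 3.2234·d_A = (3.2840,-4.4091)
T_B = V + ((C−V)·d_B)·d_B = V + 3.2234·d_B = (-2.0563,-2.7391)
sweep = 180° − θ = 59.5631°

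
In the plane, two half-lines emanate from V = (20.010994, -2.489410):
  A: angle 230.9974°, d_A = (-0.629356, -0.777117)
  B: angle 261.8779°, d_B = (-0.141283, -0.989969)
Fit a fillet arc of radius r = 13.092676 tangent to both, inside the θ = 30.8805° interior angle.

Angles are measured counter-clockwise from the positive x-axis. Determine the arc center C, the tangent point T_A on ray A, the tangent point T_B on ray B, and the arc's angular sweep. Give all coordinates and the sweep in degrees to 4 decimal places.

center=(0.3525,-47.5667) T_A=(-9.8221,-39.3268) T_B=(13.3138,-49.4165) sweep=149.1195

bisector direction at 246.4376° = (-0.399747,-0.916626)
center distance |VC| = r/sin(θ/2) = 13.092676/sin(15.4403°) = 49.177450
C = V + |VC|·bis = (0.3525,-47.5667)
T_A = V + ((C−V)·d_A)·d_A = V + 47.4026·d_A = (-9.8221,-39.3268)
T_B = V + ((C−V)·d_B)·d_B = V + 47.4026·d_B = (13.3138,-49.4165)
sweep = 180° − θ = 149.1195°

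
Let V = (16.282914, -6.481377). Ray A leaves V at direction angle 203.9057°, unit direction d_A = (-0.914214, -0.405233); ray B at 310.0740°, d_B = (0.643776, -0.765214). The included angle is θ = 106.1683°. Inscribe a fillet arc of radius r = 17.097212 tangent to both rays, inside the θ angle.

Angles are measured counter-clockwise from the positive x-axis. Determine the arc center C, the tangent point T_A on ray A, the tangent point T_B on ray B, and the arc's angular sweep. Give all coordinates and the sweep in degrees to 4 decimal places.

center=(11.4688,-27.3168) T_A=(4.5404,-11.6863) T_B=(24.5518,-16.3100) sweep=73.8317

bisector direction at 256.9898° = (-0.225124,-0.974330)
center distance |VC| = r/sin(θ/2) = 17.097212/sin(53.0842°) = 21.384385
C = V + |VC|·bis = (11.4688,-27.3168)
T_A = V + ((C−V)·d_A)·d_A = V + 12.8443·d_A = (4.5404,-11.6863)
T_B = V + ((C−V)·d_B)·d_B = V + 12.8443·d_B = (24.5518,-16.3100)
sweep = 180° − θ = 73.8317°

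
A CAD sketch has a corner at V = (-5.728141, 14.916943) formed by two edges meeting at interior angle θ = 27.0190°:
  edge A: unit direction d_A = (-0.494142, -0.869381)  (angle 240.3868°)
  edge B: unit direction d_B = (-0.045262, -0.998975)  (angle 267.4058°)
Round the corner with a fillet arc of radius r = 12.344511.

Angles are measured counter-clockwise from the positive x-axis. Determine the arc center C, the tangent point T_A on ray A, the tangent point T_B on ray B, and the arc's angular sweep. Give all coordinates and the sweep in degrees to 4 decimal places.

bisector direction at 253.8963° = (-0.277377,-0.960761)
center distance |VC| = r/sin(θ/2) = 12.344511/sin(13.5095°) = 52.843163
C = V + |VC|·bis = (-20.3856,-35.8527)
T_A = V + ((C−V)·d_A)·d_A = V + 51.3811·d_A = (-31.1177,-29.7528)
T_B = V + ((C−V)·d_B)·d_B = V + 51.3811·d_B = (-8.0537,-36.4115)
sweep = 180° − θ = 152.9810°

center=(-20.3856,-35.8527) T_A=(-31.1177,-29.7528) T_B=(-8.0537,-36.4115) sweep=152.9810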